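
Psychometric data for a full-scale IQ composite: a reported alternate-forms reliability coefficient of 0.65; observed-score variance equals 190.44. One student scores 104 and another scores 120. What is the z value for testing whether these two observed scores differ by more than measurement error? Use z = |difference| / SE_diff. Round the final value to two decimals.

SD = √190.44 = 13.8000
SEM = 13.8000 · √(1 − 0.6500) = 13.8000 · √0.3500 ≃ 13.8000 · 0.5916 ≃ 8.1642
Standard error of the difference = 8.1642·√2 ≃ 11.5459
z = |104 − 120| / 11.5459 = 16 / 11.5459 ≃ 1.3858

1.39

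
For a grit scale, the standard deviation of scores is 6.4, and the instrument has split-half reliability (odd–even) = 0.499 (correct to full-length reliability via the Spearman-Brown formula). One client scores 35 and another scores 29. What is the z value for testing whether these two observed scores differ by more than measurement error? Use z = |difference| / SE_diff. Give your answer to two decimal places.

1.15

r_full = 2·0.499 / (1 + 0.499) ≃ 0.666
SEM = 6.400 × √(1 − 0.666) = 6.400 × √0.334 ≃ 6.400 × 0.578 ≃ 3.700
Standard error of the difference = 3.700·√2 ≃ 5.233
z = 6 / 5.233 ≃ 1.147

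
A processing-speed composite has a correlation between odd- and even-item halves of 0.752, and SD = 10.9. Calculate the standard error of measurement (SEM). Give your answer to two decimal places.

4.10

Full-length reliability (Spearman-Brown) = 2(0.752)/(1+0.752) ≈ 0.8584
The standard error of measurement is 10.9000·√(1 − 0.8584) ≈ 10.9000·0.3762 ≈ 4.1010.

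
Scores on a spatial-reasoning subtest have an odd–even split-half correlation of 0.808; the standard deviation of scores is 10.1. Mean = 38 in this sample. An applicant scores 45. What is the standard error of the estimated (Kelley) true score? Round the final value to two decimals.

3.11

Spearman-Brown: r = 2(0.808) / (1 + 0.808) = 1.6160 / 1.8080 ≈ 0.8938
SE_est = SD · √(r(1 − r)) = 10.1000 · √0.0949 ≈ 10.1000 · 0.3081 ≈ 3.1117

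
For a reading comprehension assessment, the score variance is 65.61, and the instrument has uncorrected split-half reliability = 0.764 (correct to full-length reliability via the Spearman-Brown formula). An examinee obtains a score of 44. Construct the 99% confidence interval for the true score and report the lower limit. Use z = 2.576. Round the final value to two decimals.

σ = 65.61^(1/2) = 8.100
Full-length reliability (Spearman-Brown) = 2(0.764)/(1+0.764) ≈ 0.866
SEM = 8.100·√(1 − 0.866) ≈ 2.963
Half-width = 2.576·2.963 ≈ 7.632
Lower limit = 44 − 7.632 ≈ 36.368

36.37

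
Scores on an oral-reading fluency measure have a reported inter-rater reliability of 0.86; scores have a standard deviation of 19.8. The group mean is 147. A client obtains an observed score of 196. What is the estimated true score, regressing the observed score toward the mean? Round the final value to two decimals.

189.14

T̂ = 0.8600(196) + 0.1400(147) ≈ 189.1400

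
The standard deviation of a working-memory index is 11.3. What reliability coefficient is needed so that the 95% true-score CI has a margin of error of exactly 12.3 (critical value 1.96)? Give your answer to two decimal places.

SEM needed = half-width / z = 12.3/1.96 ≈ 6.2755
r = 1 − (6.2755/11.3)² ≈ 1 − 0.3084 ≈ 0.6916

0.69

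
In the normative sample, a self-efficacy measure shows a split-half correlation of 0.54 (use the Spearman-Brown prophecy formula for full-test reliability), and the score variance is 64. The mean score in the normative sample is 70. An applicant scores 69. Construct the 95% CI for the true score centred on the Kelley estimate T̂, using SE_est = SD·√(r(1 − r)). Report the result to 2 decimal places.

SD = √64 = 8.000
r_full = 2·0.54 / (1 + 0.54) ≈ 0.701
T̂ = 0.701(69) + 0.299(70) ≈ 69.299
SE_est = SD · √(r(1 − r)) = 8.000 · √0.209 ≈ 8.000 · 0.458 ≈ 3.662
95% CI: 69.299 ± 7.177 ≈ (62.122, 76.475)

[62.12, 76.48]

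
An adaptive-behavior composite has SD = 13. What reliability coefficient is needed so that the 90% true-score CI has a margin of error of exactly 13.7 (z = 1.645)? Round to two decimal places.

Required SEM = 13.7 / 1.645 ≈ 8.328
Required reliability = 1 − (SEM/SD)² = 1 − 0.410 ≈ 0.590

0.59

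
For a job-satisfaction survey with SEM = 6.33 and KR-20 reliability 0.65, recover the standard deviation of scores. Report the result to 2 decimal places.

10.70

SD = SEM / √(1 − r) = 6.33 / √0.350 ≈ 6.33 / 0.592 ≈ 10.700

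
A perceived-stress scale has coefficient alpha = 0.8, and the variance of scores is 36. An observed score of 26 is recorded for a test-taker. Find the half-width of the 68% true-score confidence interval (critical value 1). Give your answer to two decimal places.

σ = 36^(1/2) = 6.0000
SEM = 6.0000 × √(1 − 0.8000) = 6.0000 × √0.2000 ≈ 6.0000 × 0.4472 ≈ 2.6833
Margin = 1 × 2.6833 ≈ 2.6833

2.68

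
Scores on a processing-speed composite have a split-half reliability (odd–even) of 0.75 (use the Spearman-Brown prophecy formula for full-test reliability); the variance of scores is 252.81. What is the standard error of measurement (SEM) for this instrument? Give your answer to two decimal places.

SD = √252.81 = 15.90000
r_full = 2·0.75 / (1 + 0.75) ≈ 0.85714
SEM = 15.90000×√(1 − 0.85714) ≈ 6.00964

6.01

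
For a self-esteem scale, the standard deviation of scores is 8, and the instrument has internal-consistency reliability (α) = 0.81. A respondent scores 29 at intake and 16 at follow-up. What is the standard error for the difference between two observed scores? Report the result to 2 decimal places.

SEM = 8.0000 × √(1 − 0.8100) = 8.0000 × √0.1900 ≈ 8.0000 × 0.4359 ≈ 3.4871
SE_diff = SEM × √2 ≈ 3.4871 × 1.4142 ≈ 4.9315

4.93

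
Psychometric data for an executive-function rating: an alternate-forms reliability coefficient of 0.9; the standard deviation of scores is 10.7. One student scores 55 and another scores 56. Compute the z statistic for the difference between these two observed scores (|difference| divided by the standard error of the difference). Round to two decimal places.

SEM = 10.7000 * √(1 − 0.9000) = 10.7000 * √0.1000 ≈ 10.7000 * 0.3162 ≈ 3.3836
SE_diff = SEM * √2 ≈ 3.3836 * 1.4142 ≈ 4.7852
z = |55 − 56| / 4.7852 = 1 / 4.7852 ≈ 0.2090

0.21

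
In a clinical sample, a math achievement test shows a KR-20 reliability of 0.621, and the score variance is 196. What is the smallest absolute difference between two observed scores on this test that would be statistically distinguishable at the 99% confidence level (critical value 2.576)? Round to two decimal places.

σ = 196^(1/2) = 14.000
The standard error of measurement is 14.000×√(1 − 0.621) ≃ 14.000×0.616 ≃ 8.619.
SE_diff = √2 × SEM ≃ 12.189
Minimum reliable difference = 2.576 × SE_diff ≃ 2.576 × 12.189 ≃ 31.398

31.40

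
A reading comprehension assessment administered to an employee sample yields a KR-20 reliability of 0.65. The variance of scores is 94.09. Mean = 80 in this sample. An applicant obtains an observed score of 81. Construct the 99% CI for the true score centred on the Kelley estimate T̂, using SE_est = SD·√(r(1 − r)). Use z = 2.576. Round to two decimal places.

σ = 94.09^(1/2) = 9.70000
T̂ = 0.65000(81) + 0.35000(80) ≈ 80.65000
SE_est = 9.70000·√[r(1 − r)] ≈ 4.62661
CI = 80.65000 ± 2.576 · 4.62661 → [68.73187, 92.56813]

[68.73, 92.57]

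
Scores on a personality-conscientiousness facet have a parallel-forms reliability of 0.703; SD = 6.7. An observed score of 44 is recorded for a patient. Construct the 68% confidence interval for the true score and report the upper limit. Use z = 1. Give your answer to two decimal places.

47.65

SEM = 6.700 × √(1 − 0.703) = 6.700 × √0.297 ≈ 6.700 × 0.545 ≈ 3.651
1 × SEM ≈ 3.651
Upper limit = 44 + 3.651 ≈ 47.651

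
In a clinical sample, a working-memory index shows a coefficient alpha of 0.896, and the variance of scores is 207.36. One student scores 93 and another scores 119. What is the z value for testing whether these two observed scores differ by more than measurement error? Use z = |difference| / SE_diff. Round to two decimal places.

3.96

SD = √207.36 ≈ 14.4000
The standard error of measurement is 14.4000×√(1 − 0.8960) ≈ 14.4000×0.3225 ≈ 4.6439.
Standard error of the difference = 4.6439·√2 ≈ 6.5674
z = 26 / 6.5674 ≈ 3.9589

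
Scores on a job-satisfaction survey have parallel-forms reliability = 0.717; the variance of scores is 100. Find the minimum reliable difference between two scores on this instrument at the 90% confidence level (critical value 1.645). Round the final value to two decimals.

SD = √100 ≈ 10.000
SEM = 10.000 * √(1 − 0.717) = 10.000 * √0.283 ≈ 10.000 * 0.532 ≈ 5.320
SE_diff = SEM * √2 ≈ 5.320 * 1.414 ≈ 7.523
Smallest detectable difference = 1.645*7.523 ≈ 12.376

12.38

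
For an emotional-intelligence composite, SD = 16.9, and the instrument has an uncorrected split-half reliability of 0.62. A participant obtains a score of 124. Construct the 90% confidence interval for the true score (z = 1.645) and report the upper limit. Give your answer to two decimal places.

137.46

Spearman-Brown: r = 2(0.62) / (1 + 0.62) = 1.240 / 1.620 ≃ 0.765
The standard error of measurement is 16.900*√(1 − 0.765) ≃ 16.900*0.484 ≃ 8.185.
1.645 * SEM ≃ 13.464
Upper limit = 124 + 13.464 ≃ 137.464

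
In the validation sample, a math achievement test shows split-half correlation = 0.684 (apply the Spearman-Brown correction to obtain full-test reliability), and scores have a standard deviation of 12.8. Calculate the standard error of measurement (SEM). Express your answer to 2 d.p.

r_full = 2·0.684 / (1 + 0.684) ≃ 0.81235
The standard error of measurement is 12.80000·√(1 − 0.81235) ≃ 12.80000·0.43318 ≃ 5.54476.

5.54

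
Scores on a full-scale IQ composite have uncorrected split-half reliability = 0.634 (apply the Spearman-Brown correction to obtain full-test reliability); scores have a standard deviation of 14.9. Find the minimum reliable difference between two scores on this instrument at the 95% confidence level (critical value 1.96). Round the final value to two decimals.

19.55

Full-length reliability (Spearman-Brown) = 2(0.634)/(1+0.634) ≈ 0.7760
SEM = 14.9000×√(1 − 0.7760) ≈ 7.0518
SE_diff = √2 × SEM ≈ 9.9728
Smallest detectable difference = 1.96×9.9728 ≈ 19.5466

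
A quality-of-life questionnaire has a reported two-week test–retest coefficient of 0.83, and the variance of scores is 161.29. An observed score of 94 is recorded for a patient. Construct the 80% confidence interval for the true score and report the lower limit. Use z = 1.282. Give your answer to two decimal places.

SD = √161.29 ≈ 12.700
SEM = 12.700·√(1 − 0.830) ≈ 5.236
Margin = 1.282 · 5.236 ≈ 6.713
Lower limit = 94 − 6.713 ≈ 87.287

87.29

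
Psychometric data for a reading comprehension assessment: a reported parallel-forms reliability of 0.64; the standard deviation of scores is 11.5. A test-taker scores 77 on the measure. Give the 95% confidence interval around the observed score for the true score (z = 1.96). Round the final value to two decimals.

SEM = 11.5000 * √(1 − 0.6400) = 11.5000 * √0.3600 ≈ 11.5000 * 0.6000 ≈ 6.9000
Half-width = 1.96*6.9000 ≈ 13.5240
CI = 77 ± 13.5240 → [63.4760, 90.5240]

[63.48, 90.52]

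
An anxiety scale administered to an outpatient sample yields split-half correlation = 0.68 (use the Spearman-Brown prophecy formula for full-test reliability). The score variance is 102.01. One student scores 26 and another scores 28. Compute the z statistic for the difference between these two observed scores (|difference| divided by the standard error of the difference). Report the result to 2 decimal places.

0.32

SD = √102.01 ≈ 10.1000
Full-length reliability (Spearman-Brown) = 2(0.68)/(1+0.68) ≈ 0.8095
The standard error of measurement is 10.1000×√(1 − 0.8095) ≈ 10.1000×0.4364 ≈ 4.4080.
SE_diff = SEM × √2 ≈ 4.4080 × 1.4142 ≈ 6.2339
z = |26 − 28| / 6.2339 = 2 / 6.2339 ≈ 0.3208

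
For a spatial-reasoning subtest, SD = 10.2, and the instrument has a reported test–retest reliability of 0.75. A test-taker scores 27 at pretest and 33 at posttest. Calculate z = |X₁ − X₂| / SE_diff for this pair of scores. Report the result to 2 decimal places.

0.83

The standard error of measurement is 10.200*√(1 − 0.750) ≈ 10.200*0.500 ≈ 5.100.
SE_diff = √2 * SEM ≈ 7.212
z = |27 − 33| / 7.212 = 6 / 7.212 ≈ 0.832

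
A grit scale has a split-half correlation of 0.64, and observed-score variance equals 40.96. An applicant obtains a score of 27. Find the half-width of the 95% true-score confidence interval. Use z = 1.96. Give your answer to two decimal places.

σ = 40.96^(1/2) = 6.4000
Full-length reliability (Spearman-Brown) = 2(0.64)/(1+0.64) ≈ 0.7805
SEM = 6.4000 * √(1 − 0.7805) = 6.4000 * √0.2195 ≈ 6.4000 * 0.4685 ≈ 2.9985
1.96 * SEM ≈ 5.8771

5.88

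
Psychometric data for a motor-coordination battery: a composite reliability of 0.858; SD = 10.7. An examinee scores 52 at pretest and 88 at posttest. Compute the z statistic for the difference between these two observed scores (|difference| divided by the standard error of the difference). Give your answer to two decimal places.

SEM = 10.700×√(1 − 0.858) ≈ 4.032
Standard error of the difference = 4.032·√2 ≈ 5.702
z = 36 / 5.702 ≈ 6.313

6.31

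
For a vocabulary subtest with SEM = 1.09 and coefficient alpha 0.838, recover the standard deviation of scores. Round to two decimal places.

2.71

SD = SEM / √(1 − r) = 1.09 / √0.162 ≈ 1.09 / 0.402 ≈ 2.708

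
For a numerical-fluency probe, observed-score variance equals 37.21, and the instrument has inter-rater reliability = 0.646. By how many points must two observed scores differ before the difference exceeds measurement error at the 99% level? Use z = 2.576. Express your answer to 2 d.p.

SD = √37.21 ≈ 6.100
SEM = 6.100 · √(1 − 0.646) = 6.100 · √0.354 ≈ 6.100 · 0.595 ≈ 3.629
Standard error of the difference = 3.629·√2 ≈ 5.133
Smallest detectable difference = 2.576·5.133 ≈ 13.222

13.22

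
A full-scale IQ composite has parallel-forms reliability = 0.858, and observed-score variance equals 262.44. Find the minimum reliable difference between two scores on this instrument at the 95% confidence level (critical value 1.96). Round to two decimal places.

σ = 262.44^(1/2) = 16.200
SEM = 16.200 · √(1 − 0.858) = 16.200 · √0.142 ≈ 16.200 · 0.377 ≈ 6.105
Standard error of the difference = 6.105·√2 ≈ 8.633
Smallest detectable difference = 1.96·8.633 ≈ 16.921

16.92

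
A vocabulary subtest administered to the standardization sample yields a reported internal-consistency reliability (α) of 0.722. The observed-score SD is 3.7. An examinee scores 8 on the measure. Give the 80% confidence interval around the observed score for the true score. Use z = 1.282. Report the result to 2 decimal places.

[5.50, 10.50]

SEM = 3.700*√(1 − 0.722) ≃ 1.951
1.282 * SEM ≃ 2.501
80% CI: 8 ± 2.501 = [5.499, 10.501]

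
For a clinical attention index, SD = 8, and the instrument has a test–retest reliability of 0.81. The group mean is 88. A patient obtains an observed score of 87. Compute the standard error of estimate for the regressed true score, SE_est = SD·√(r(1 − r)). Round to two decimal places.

SE_est = 8.000*√(0.810*0.190) ≈ 3.138

3.14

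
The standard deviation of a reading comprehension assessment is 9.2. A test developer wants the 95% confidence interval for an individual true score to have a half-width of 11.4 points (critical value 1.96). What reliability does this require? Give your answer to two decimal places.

0.60

SEM needed = half-width / z = 11.4/1.96 ≃ 5.8163
Required reliability = 1 − (SEM/SD)² = 1 − 0.3997 ≃ 0.6003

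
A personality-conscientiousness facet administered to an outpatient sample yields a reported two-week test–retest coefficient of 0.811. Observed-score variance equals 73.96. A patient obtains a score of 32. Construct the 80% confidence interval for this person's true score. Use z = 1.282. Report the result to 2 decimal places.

[27.21, 36.79]

SD = √73.96 = 8.6000
SEM = 8.6000 · √(1 − 0.8110) = 8.6000 · √0.1890 ≃ 8.6000 · 0.4347 ≃ 3.7388
1.282 · SEM ≃ 4.7931
CI = 32 ± 4.7931 → [27.2069, 36.7931]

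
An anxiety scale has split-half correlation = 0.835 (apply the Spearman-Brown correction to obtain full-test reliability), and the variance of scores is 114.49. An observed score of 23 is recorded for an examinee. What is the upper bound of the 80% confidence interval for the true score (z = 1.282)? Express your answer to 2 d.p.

σ = 114.49^(1/2) = 10.7000
r_full = 2·0.835 / (1 + 0.835) ≃ 0.9101
The standard error of measurement is 10.7000*√(1 − 0.9101) ≃ 10.7000*0.2999 ≃ 3.2085.
Half-width = 1.282*3.2085 ≃ 4.1134
Upper limit = 23 + 4.1134 ≃ 27.1134

27.11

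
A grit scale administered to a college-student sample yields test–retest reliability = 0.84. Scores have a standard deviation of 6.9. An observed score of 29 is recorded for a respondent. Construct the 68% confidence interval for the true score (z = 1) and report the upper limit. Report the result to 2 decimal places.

31.76

SEM = 6.900·√(1 − 0.840) ≈ 2.760
1 · SEM ≈ 2.760
Upper bound: 29 + 2.760 = 31.760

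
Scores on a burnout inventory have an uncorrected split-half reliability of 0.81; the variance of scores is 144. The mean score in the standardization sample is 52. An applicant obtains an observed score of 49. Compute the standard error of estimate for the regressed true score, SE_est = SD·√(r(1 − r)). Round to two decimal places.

SD = √144 ≈ 12.000
Spearman-Brown: r = 2(0.81) / (1 + 0.81) = 1.620 / 1.810 ≈ 0.895
SE_est = SD * √(r(1 − r)) = 12.000 * √0.094 ≈ 12.000 * 0.307 ≈ 3.678

3.68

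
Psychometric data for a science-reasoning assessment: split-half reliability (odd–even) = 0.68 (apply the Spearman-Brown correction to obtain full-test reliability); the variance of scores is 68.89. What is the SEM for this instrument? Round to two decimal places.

3.62

σ = 68.89^(1/2) = 8.3000
Full-length reliability (Spearman-Brown) = 2(0.68)/(1+0.68) ≈ 0.8095
SEM = 8.3000 × √(1 − 0.8095) = 8.3000 × √0.1905 ≈ 8.3000 × 0.4364 ≈ 3.6224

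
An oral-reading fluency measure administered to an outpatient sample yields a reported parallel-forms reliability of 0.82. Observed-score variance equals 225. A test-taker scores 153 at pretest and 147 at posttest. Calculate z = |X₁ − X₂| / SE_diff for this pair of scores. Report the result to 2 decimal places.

0.67

SD = √225 ≈ 15.000
SEM = 15.000 * √(1 − 0.820) = 15.000 * √0.180 ≈ 15.000 * 0.424 ≈ 6.364
SE_diff = √2 * SEM ≈ 9.000
z = |153 − 147| / 9.000 = 6 / 9.000 ≈ 0.667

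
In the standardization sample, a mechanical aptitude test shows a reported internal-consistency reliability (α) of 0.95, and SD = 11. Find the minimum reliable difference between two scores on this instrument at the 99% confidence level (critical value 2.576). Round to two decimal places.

8.96

SEM = 11.000*√(1 − 0.950) ≃ 2.460
SE_diff = SEM * √2 ≃ 2.460 * 1.414 ≃ 3.479
Minimum reliable difference = 2.576 * SE_diff ≃ 2.576 * 3.479 ≃ 8.961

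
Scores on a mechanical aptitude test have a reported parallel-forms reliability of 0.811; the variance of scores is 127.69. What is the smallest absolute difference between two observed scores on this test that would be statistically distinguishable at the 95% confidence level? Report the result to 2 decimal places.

σ = 127.69^(1/2) = 11.300
The standard error of measurement is 11.300·√(1 − 0.811) ≈ 11.300·0.435 ≈ 4.913.
SE_diff = SEM · √2 ≈ 4.913 · 1.414 ≈ 6.947
Minimum reliable difference = 1.96 · SE_diff ≈ 1.96 · 6.947 ≈ 13.617

13.62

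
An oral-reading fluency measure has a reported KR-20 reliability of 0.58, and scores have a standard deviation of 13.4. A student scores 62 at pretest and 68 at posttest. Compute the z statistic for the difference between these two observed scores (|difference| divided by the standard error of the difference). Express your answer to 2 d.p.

0.49

SEM = 13.400 · √(1 − 0.580) = 13.400 · √0.420 ≃ 13.400 · 0.648 ≃ 8.684
SE_diff = SEM · √2 ≃ 8.684 · 1.414 ≃ 12.281
z = |62 − 68| / 12.281 = 6 / 12.281 ≃ 0.489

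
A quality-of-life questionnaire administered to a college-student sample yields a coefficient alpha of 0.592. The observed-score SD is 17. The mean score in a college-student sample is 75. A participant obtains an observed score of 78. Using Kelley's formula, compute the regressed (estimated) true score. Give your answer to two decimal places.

T̂ = 0.5920(78) + 0.4080(75) ≈ 76.7760

76.78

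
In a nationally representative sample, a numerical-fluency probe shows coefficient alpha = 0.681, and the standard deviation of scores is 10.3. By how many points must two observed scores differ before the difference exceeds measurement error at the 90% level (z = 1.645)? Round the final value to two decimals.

13.53

SEM = 10.30000*√(1 − 0.68100) ≈ 5.81745
SE_diff = SEM * √2 ≈ 5.81745 * 1.41421 ≈ 8.22711
Minimum reliable difference = 1.645 * SE_diff ≈ 1.645 * 8.22711 ≈ 13.53360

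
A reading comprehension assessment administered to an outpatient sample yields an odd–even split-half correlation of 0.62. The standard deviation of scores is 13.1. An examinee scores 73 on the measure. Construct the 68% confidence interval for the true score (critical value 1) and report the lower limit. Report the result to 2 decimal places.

66.66

r_full = 2·0.62 / (1 + 0.62) ≃ 0.76543
SEM = 13.10000 * √(1 − 0.76543) = 13.10000 * √0.23457 ≃ 13.10000 * 0.48432 ≃ 6.34462
1 * SEM ≃ 6.34462
Lower limit = 73 − 6.34462 ≃ 66.65538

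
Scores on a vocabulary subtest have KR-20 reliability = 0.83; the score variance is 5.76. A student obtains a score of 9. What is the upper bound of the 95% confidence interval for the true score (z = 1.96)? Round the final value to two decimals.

SD = √5.76 ≈ 2.4000
SEM = 2.4000*√(1 − 0.8300) ≈ 0.9895
Margin = 1.96 * 0.9895 ≈ 1.9395
Upper bound: 9 + 1.9395 = 10.9395

10.94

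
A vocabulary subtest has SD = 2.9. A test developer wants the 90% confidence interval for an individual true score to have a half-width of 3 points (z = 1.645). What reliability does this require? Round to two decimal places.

0.60

Required SEM = 3 / 1.645 ≈ 1.8237
Required reliability = 1 − (SEM/SD)² = 1 − 0.3955 ≈ 0.6045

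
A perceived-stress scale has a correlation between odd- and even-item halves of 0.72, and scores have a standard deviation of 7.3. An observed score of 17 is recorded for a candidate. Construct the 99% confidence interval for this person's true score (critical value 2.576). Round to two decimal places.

Full-length reliability (Spearman-Brown) = 2(0.72)/(1+0.72) ≈ 0.8372
SEM = 7.3000 · √(1 − 0.8372) = 7.3000 · √0.1628 ≈ 7.3000 · 0.4035 ≈ 2.9454
Margin = 2.576 · 2.9454 ≈ 7.5872
Interval: (9.4128, 24.5872)

[9.41, 24.59]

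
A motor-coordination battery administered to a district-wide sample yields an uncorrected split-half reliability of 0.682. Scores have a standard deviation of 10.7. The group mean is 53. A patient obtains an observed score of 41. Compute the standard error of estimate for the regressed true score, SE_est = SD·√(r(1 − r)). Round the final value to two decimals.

Full-length reliability (Spearman-Brown) = 2(0.682)/(1+0.682) ≃ 0.8109
SE_est = SD × √(r(1 − r)) = 10.7000 × √0.1533 ≃ 10.7000 × 0.3916 ≃ 4.1897

4.19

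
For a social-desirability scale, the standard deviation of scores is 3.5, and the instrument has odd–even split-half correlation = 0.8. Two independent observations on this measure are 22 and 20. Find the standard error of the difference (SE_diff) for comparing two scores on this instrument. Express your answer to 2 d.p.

r_full = 2·0.8 / (1 + 0.8) ≈ 0.889
SEM = 3.500 · √(1 − 0.889) = 3.500 · √0.111 ≈ 3.500 · 0.333 ≈ 1.167
SE_diff = SEM · √2 ≈ 1.167 · 1.414 ≈ 1.650

1.65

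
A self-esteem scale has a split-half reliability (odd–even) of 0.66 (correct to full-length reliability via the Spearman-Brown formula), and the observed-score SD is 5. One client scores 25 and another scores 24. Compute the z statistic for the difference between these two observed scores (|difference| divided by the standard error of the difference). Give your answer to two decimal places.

r_full = 2·0.66 / (1 + 0.66) ≈ 0.7952
SEM = 5.0000 · √(1 − 0.7952) = 5.0000 · √0.2048 ≈ 5.0000 · 0.4526 ≈ 2.2628
SE_diff = SEM · √2 ≈ 2.2628 · 1.4142 ≈ 3.2002
z = |25 − 24| / 3.2002 = 1 / 3.2002 ≈ 0.3125

0.31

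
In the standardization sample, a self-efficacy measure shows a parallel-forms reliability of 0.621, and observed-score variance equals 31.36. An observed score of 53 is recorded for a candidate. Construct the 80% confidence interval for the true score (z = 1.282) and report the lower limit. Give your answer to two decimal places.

σ = 31.36^(1/2) = 5.6000
The standard error of measurement is 5.6000×√(1 − 0.6210) ≃ 5.6000×0.6156 ≃ 3.4475.
Half-width = 1.282×3.4475 ≃ 4.4197
Lower limit = 53 − 4.4197 ≃ 48.5803

48.58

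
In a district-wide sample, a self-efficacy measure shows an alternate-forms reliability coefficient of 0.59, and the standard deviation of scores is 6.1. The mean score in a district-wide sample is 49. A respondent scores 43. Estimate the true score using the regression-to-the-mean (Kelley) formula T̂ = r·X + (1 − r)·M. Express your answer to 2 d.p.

T̂ = r·X + (1 − r)·M = 0.5900×43 + 0.4100×49 = 25.3700 + 20.0900 ≃ 45.4600

45.46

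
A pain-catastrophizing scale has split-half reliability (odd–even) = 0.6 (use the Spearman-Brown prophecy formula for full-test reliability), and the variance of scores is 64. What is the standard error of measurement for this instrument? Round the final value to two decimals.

4.00

SD = √64 = 8.000
Spearman-Brown: r = 2(0.6) / (1 + 0.6) = 1.200 / 1.600 ≃ 0.750
The standard error of measurement is 8.000·√(1 − 0.750) ≃ 8.000·0.500 ≃ 4.000.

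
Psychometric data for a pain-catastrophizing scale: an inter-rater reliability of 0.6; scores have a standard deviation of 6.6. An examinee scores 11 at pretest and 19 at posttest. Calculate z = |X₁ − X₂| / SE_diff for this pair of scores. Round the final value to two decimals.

The standard error of measurement is 6.600×√(1 − 0.600) ≃ 6.600×0.632 ≃ 4.174.
SE_diff = √2 × SEM ≃ 5.903
z = 8 / 5.903 ≃ 1.355

1.36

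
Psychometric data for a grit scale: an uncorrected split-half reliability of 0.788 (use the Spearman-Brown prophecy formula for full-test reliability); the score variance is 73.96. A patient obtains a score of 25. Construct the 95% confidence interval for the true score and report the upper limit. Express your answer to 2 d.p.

SD = √73.96 = 8.6000
Full-length reliability (Spearman-Brown) = 2(0.788)/(1+0.788) ≈ 0.8814
SEM = 8.6000 × √(1 − 0.8814) = 8.6000 × √0.1186 ≈ 8.6000 × 0.3443 ≈ 2.9613
1.96 × SEM ≈ 5.8042
Upper limit = 25 + 5.8042 ≈ 30.8042

30.80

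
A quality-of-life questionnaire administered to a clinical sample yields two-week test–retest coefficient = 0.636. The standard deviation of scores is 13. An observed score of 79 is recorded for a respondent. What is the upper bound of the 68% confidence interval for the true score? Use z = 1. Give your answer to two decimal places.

86.84

SEM = 13.00000·√(1 − 0.63600) ≈ 7.84321
Margin = 1 · 7.84321 ≈ 7.84321
Upper bound: 79 + 7.84321 = 86.84321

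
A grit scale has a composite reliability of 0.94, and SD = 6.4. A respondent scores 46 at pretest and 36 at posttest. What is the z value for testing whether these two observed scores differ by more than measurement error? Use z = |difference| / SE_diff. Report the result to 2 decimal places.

4.51

The standard error of measurement is 6.400*√(1 − 0.940) ≈ 6.400*0.245 ≈ 1.568.
SE_diff = SEM * √2 ≈ 1.568 * 1.414 ≈ 2.217
z = |46 − 36| / 2.217 = 10 / 2.217 ≈ 4.511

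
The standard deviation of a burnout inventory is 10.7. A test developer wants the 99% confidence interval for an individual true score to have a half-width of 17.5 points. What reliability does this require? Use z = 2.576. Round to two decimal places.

Required SEM = 17.5 / 2.576 ≈ 6.79348
r = 1 − (SEM / SD)² = 1 − (6.79348 / 10.7)² ≈ 1 − 0.40310 ≈ 0.59690

0.60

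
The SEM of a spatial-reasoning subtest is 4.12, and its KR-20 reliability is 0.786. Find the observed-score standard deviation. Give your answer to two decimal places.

8.91

SD = SEM / √(1 − r) = 4.12 / √0.214 ≈ 4.12 / 0.463 ≈ 8.906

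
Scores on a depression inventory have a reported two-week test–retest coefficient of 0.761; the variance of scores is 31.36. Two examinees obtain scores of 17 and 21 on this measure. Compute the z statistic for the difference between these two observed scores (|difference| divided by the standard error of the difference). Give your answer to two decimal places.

1.03

σ = 31.36^(1/2) = 5.600
SEM = 5.600*√(1 − 0.761) ≈ 2.738
SE_diff = SEM * √2 ≈ 2.738 * 1.414 ≈ 3.872
z = 4 / 3.872 ≈ 1.033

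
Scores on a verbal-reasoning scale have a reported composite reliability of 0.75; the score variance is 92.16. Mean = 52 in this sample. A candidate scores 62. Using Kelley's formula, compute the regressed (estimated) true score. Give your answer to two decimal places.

59.50

T̂ = 0.750(62) + 0.250(52) ≈ 59.500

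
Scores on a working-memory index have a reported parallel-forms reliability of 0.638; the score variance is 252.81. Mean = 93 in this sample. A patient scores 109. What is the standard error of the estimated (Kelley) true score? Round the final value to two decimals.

SD = √252.81 ≈ 15.900
SE_est = SD · √(r(1 − r)) = 15.900 · √0.231 ≈ 15.900 · 0.481 ≈ 7.641

7.64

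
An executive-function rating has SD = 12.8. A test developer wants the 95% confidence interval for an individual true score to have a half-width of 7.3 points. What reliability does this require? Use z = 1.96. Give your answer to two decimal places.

Required SEM = 7.3 / 1.96 ≈ 3.7245
r = 1 − (3.7245/12.8)² ≈ 1 − 0.0847 ≈ 0.9153

0.92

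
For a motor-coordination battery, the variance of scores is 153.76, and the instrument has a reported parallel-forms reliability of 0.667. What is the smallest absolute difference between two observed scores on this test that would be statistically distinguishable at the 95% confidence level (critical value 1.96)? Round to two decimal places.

SD = √153.76 ≈ 12.40000
The standard error of measurement is 12.40000×√(1 − 0.66700) ≈ 12.40000×0.57706 ≈ 7.15556.
SE_diff = √2 × SEM ≈ 10.11949
Minimum reliable difference = 1.96 × SE_diff ≈ 1.96 × 10.11949 ≈ 19.83421

19.83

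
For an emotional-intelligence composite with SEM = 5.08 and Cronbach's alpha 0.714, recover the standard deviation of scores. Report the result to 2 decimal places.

SD = 5.08 / √(1 − 0.714) ≈ 9.49906

9.50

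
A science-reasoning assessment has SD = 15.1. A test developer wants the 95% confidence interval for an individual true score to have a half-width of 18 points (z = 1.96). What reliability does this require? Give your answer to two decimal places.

0.63

SEM needed = half-width / z = 18/1.96 ≈ 9.184
r = 1 − (SEM / SD)² = 1 − (9.184 / 15.1)² ≈ 1 − 0.370 ≈ 0.630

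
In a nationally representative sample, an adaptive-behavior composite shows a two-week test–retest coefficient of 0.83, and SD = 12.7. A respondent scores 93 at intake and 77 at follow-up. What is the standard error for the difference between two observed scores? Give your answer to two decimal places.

The standard error of measurement is 12.7000×√(1 − 0.8300) ≈ 12.7000×0.4123 ≈ 5.2363.
SE_diff = SEM × √2 ≈ 5.2363 × 1.4142 ≈ 7.4053

7.41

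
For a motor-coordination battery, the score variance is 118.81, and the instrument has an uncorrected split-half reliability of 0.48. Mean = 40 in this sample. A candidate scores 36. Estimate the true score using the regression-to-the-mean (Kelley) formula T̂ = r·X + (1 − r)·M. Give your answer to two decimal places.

Spearman-Brown: r = 2(0.48) / (1 + 0.48) = 0.96000 / 1.48000 ≈ 0.64865
Estimated true score = 0.64865·36 + (1 − 0.64865)·40 ≈ 37.40541

37.41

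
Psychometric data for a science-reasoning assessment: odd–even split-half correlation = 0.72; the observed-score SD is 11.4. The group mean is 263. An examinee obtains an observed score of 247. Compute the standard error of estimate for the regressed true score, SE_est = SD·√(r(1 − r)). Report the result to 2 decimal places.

4.21

Full-length reliability (Spearman-Brown) = 2(0.72)/(1+0.72) ≈ 0.837
SE_est = SD × √(r(1 − r)) = 11.400 × √0.136 ≈ 11.400 × 0.369 ≈ 4.209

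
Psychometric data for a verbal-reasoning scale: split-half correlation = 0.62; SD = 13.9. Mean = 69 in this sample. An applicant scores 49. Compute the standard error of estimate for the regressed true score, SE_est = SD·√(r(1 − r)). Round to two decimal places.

Spearman-Brown: r = 2(0.62) / (1 + 0.62) = 1.2400 / 1.6200 ≃ 0.7654
SE_est = SD * √(r(1 − r)) = 13.9000 * √0.1795 ≃ 13.9000 * 0.4237 ≃ 5.8898

5.89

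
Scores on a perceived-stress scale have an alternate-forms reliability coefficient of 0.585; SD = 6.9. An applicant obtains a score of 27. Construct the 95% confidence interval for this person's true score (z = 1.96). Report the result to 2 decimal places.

[18.29, 35.71]

SEM = 6.9000 * √(1 − 0.5850) = 6.9000 * √0.4150 ≈ 6.9000 * 0.6442 ≈ 4.4450
1.96 * SEM ≈ 8.7122
Interval: (18.2878, 35.7122)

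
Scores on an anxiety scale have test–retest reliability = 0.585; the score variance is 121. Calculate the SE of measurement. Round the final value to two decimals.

7.09

SD = √121 ≃ 11.0000
The standard error of measurement is 11.0000·√(1 − 0.5850) ≃ 11.0000·0.6442 ≃ 7.0863.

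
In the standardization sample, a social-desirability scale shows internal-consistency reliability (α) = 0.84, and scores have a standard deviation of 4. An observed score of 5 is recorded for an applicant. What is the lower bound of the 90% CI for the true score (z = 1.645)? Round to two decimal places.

2.37

SEM = 4.000×√(1 − 0.840) ≈ 1.600
Margin = 1.645 × 1.600 ≈ 2.632
Lower limit = 5 − 2.632 ≈ 2.368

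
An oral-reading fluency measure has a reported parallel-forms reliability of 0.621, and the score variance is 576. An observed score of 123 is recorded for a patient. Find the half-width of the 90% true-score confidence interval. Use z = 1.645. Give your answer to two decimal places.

24.31

SD = √576 = 24.000
The standard error of measurement is 24.000×√(1 − 0.621) ≈ 24.000×0.616 ≈ 14.775.
1.645 × SEM ≈ 24.305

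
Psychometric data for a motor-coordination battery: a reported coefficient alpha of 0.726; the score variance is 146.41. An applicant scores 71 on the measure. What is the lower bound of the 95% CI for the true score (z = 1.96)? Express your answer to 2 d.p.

SD = √146.41 = 12.10000
The standard error of measurement is 12.10000*√(1 − 0.72600) ≃ 12.10000*0.52345 ≃ 6.33375.
Margin = 1.96 * 6.33375 ≃ 12.41414
Lower limit = 71 − 12.41414 ≃ 58.58586

58.59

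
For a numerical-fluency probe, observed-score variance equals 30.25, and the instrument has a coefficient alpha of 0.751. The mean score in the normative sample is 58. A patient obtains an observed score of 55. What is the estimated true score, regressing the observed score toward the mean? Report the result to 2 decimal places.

55.75

Estimated true score = 0.751·55 + (1 − 0.751)·58 ≈ 55.747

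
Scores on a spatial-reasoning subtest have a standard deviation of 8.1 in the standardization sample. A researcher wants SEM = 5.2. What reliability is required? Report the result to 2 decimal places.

Required reliability = 1 − (SEM/SD)² = 1 − 0.41213 ≈ 0.58787

0.59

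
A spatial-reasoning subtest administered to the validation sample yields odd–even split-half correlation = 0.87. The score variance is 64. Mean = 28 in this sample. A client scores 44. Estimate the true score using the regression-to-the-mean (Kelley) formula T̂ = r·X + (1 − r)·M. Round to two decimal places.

r_full = 2·0.87 / (1 + 0.87) ≃ 0.9305
Estimated true score = 0.9305·44 + (1 − 0.9305)·28 ≃ 42.8877

42.89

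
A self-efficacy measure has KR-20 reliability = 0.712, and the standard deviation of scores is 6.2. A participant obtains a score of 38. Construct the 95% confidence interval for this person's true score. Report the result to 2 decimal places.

The standard error of measurement is 6.20000·√(1 − 0.71200) ≈ 6.20000·0.53666 ≈ 3.32727.
1.96 · SEM ≈ 6.52145
CI = 38 ± 6.52145 → [31.47855, 44.52145]

[31.48, 44.52]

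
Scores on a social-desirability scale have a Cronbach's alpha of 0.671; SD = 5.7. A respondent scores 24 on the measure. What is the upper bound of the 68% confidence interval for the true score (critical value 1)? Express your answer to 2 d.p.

27.27

SEM = 5.7000×√(1 − 0.6710) ≈ 3.2694
1 × SEM ≈ 3.2694
Upper bound: 24 + 3.2694 = 27.2694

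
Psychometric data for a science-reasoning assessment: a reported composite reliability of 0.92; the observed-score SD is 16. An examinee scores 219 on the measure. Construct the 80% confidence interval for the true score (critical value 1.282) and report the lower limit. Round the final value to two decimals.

213.20

SEM = 16.000 × √(1 − 0.920) = 16.000 × √0.080 ≈ 16.000 × 0.283 ≈ 4.525
1.282 × SEM ≈ 5.802
Lower bound: 219 − 5.802 = 213.198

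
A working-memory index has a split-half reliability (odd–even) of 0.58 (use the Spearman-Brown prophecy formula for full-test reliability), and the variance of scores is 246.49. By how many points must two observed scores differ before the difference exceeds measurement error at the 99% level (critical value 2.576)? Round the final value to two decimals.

σ = 246.49^(1/2) = 15.7000
Full-length reliability (Spearman-Brown) = 2(0.58)/(1+0.58) ≃ 0.7342
SEM = 15.7000 × √(1 − 0.7342) = 15.7000 × √0.2658 ≃ 15.7000 × 0.5156 ≃ 8.0946
Standard error of the difference = 8.0946·√2 ≃ 11.4475
Minimum reliable difference = 2.576 × SE_diff ≃ 2.576 × 11.4475 ≃ 29.4888

29.49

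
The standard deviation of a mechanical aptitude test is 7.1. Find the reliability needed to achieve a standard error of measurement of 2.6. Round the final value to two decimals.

r = 1 − (SEM / SD)² = 1 − (2.6000 / 7.1)² ≈ 1 − 0.1341 ≈ 0.8659

0.87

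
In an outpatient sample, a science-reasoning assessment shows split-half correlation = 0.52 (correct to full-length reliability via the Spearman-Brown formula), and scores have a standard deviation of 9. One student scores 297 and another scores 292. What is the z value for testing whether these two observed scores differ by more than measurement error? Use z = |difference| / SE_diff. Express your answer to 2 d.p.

Spearman-Brown: r = 2(0.52) / (1 + 0.52) = 1.040 / 1.520 ≈ 0.684
SEM = 9.000×√(1 − 0.684) ≈ 5.058
Standard error of the difference = 5.058·√2 ≈ 7.152
z = 5 / 7.152 ≈ 0.699

0.70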